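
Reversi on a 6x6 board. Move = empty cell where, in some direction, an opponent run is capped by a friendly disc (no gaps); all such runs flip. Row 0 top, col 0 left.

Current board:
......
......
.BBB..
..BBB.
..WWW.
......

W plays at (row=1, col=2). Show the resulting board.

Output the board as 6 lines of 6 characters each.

Place W at (1,2); scan 8 dirs for brackets.
Dir NW: first cell '.' (not opp) -> no flip
Dir N: first cell '.' (not opp) -> no flip
Dir NE: first cell '.' (not opp) -> no flip
Dir W: first cell '.' (not opp) -> no flip
Dir E: first cell '.' (not opp) -> no flip
Dir SW: opp run (2,1), next='.' -> no flip
Dir S: opp run (2,2) (3,2) capped by W -> flip
Dir SE: opp run (2,3) (3,4), next='.' -> no flip
All flips: (2,2) (3,2)

Answer: ......
..W...
.BWB..
..WBB.
..WWW.
......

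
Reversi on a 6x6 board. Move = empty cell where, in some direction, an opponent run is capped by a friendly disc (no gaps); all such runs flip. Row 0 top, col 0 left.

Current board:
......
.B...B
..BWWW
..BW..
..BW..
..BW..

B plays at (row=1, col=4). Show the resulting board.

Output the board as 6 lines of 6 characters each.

Answer: ......
.B..BB
..BBWW
..BW..
..BW..
..BW..

Derivation:
Place B at (1,4); scan 8 dirs for brackets.
Dir NW: first cell '.' (not opp) -> no flip
Dir N: first cell '.' (not opp) -> no flip
Dir NE: first cell '.' (not opp) -> no flip
Dir W: first cell '.' (not opp) -> no flip
Dir E: first cell 'B' (not opp) -> no flip
Dir SW: opp run (2,3) capped by B -> flip
Dir S: opp run (2,4), next='.' -> no flip
Dir SE: opp run (2,5), next=edge -> no flip
All flips: (2,3)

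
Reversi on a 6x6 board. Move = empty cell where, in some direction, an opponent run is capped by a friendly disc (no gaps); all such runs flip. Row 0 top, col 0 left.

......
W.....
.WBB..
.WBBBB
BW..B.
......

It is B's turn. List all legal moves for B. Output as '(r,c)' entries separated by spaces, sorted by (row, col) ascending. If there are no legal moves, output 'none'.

Answer: (2,0) (3,0) (4,2) (5,0)

Derivation:
(0,0): no bracket -> illegal
(0,1): no bracket -> illegal
(1,1): no bracket -> illegal
(1,2): no bracket -> illegal
(2,0): flips 1 -> legal
(3,0): flips 1 -> legal
(4,2): flips 1 -> legal
(5,0): flips 1 -> legal
(5,1): no bracket -> illegal
(5,2): no bracket -> illegal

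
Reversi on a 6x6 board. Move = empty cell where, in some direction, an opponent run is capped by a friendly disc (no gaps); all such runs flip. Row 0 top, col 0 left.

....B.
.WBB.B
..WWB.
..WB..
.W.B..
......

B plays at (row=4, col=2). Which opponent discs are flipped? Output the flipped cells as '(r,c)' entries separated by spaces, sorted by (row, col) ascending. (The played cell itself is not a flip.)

Dir NW: first cell '.' (not opp) -> no flip
Dir N: opp run (3,2) (2,2) capped by B -> flip
Dir NE: first cell 'B' (not opp) -> no flip
Dir W: opp run (4,1), next='.' -> no flip
Dir E: first cell 'B' (not opp) -> no flip
Dir SW: first cell '.' (not opp) -> no flip
Dir S: first cell '.' (not opp) -> no flip
Dir SE: first cell '.' (not opp) -> no flip

Answer: (2,2) (3,2)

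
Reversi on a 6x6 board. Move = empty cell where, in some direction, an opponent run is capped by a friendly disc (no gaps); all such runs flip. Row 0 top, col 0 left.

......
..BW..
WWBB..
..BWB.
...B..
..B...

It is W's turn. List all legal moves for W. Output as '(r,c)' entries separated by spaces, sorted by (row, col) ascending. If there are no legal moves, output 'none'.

(0,1): no bracket -> illegal
(0,2): no bracket -> illegal
(0,3): flips 1 -> legal
(1,1): flips 2 -> legal
(1,4): no bracket -> illegal
(2,4): flips 2 -> legal
(2,5): no bracket -> illegal
(3,1): flips 2 -> legal
(3,5): flips 1 -> legal
(4,1): no bracket -> illegal
(4,2): no bracket -> illegal
(4,4): no bracket -> illegal
(4,5): no bracket -> illegal
(5,1): no bracket -> illegal
(5,3): flips 1 -> legal
(5,4): flips 2 -> legal

Answer: (0,3) (1,1) (2,4) (3,1) (3,5) (5,3) (5,4)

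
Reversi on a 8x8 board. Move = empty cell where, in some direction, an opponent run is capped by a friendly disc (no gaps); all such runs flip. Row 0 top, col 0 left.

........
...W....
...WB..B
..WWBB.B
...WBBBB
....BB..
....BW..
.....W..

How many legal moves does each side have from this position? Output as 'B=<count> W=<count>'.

-- B to move --
(0,2): flips 1 -> legal
(0,3): no bracket -> illegal
(0,4): no bracket -> illegal
(1,2): flips 1 -> legal
(1,4): no bracket -> illegal
(2,1): flips 2 -> legal
(2,2): flips 2 -> legal
(3,1): flips 2 -> legal
(4,1): no bracket -> illegal
(4,2): flips 2 -> legal
(5,2): flips 1 -> legal
(5,3): no bracket -> illegal
(5,6): no bracket -> illegal
(6,6): flips 1 -> legal
(7,4): no bracket -> illegal
(7,6): flips 1 -> legal
B mobility = 9
-- W to move --
(1,4): no bracket -> illegal
(1,5): flips 1 -> legal
(1,6): no bracket -> illegal
(1,7): no bracket -> illegal
(2,5): flips 5 -> legal
(2,6): no bracket -> illegal
(3,6): flips 2 -> legal
(5,3): flips 1 -> legal
(5,6): flips 2 -> legal
(5,7): flips 3 -> legal
(6,3): flips 1 -> legal
(6,6): flips 2 -> legal
(7,3): no bracket -> illegal
(7,4): no bracket -> illegal
W mobility = 8

Answer: B=9 W=8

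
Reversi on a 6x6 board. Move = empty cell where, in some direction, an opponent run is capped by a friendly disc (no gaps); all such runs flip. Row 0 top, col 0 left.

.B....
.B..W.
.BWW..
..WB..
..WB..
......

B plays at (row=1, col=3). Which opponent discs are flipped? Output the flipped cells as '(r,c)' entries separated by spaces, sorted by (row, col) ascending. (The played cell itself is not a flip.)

Dir NW: first cell '.' (not opp) -> no flip
Dir N: first cell '.' (not opp) -> no flip
Dir NE: first cell '.' (not opp) -> no flip
Dir W: first cell '.' (not opp) -> no flip
Dir E: opp run (1,4), next='.' -> no flip
Dir SW: opp run (2,2), next='.' -> no flip
Dir S: opp run (2,3) capped by B -> flip
Dir SE: first cell '.' (not opp) -> no flip

Answer: (2,3)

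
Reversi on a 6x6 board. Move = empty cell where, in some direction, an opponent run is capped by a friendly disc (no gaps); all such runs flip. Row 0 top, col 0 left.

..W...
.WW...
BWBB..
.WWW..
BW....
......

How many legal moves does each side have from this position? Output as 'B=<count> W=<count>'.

Answer: B=6 W=4

Derivation:
-- B to move --
(0,0): flips 1 -> legal
(0,1): flips 1 -> legal
(0,3): no bracket -> illegal
(1,0): no bracket -> illegal
(1,3): no bracket -> illegal
(2,4): no bracket -> illegal
(3,0): no bracket -> illegal
(3,4): no bracket -> illegal
(4,2): flips 3 -> legal
(4,3): flips 1 -> legal
(4,4): flips 1 -> legal
(5,0): flips 2 -> legal
(5,1): no bracket -> illegal
(5,2): no bracket -> illegal
B mobility = 6
-- W to move --
(1,0): no bracket -> illegal
(1,3): flips 2 -> legal
(1,4): flips 1 -> legal
(2,4): flips 2 -> legal
(3,0): no bracket -> illegal
(3,4): flips 1 -> legal
(5,0): no bracket -> illegal
(5,1): no bracket -> illegal
W mobility = 4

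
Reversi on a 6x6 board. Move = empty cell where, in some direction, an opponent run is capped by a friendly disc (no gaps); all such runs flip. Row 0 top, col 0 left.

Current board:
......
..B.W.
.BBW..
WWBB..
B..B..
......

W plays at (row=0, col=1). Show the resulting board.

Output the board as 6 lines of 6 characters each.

Answer: .W....
..W.W.
.BBW..
WWBB..
B..B..
......

Derivation:
Place W at (0,1); scan 8 dirs for brackets.
Dir NW: edge -> no flip
Dir N: edge -> no flip
Dir NE: edge -> no flip
Dir W: first cell '.' (not opp) -> no flip
Dir E: first cell '.' (not opp) -> no flip
Dir SW: first cell '.' (not opp) -> no flip
Dir S: first cell '.' (not opp) -> no flip
Dir SE: opp run (1,2) capped by W -> flip
All flips: (1,2)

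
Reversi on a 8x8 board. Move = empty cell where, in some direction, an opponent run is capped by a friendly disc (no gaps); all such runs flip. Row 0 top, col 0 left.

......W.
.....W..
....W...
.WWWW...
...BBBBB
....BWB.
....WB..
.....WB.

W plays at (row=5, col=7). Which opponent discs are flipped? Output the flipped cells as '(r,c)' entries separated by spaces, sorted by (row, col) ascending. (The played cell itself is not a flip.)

Answer: (5,6)

Derivation:
Dir NW: opp run (4,6), next='.' -> no flip
Dir N: opp run (4,7), next='.' -> no flip
Dir NE: edge -> no flip
Dir W: opp run (5,6) capped by W -> flip
Dir E: edge -> no flip
Dir SW: first cell '.' (not opp) -> no flip
Dir S: first cell '.' (not opp) -> no flip
Dir SE: edge -> no flip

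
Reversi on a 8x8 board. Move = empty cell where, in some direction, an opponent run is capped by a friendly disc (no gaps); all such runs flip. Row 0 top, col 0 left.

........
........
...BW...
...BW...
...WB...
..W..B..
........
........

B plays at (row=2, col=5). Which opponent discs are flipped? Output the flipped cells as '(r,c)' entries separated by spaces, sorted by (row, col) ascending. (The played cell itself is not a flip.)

Dir NW: first cell '.' (not opp) -> no flip
Dir N: first cell '.' (not opp) -> no flip
Dir NE: first cell '.' (not opp) -> no flip
Dir W: opp run (2,4) capped by B -> flip
Dir E: first cell '.' (not opp) -> no flip
Dir SW: opp run (3,4) (4,3) (5,2), next='.' -> no flip
Dir S: first cell '.' (not opp) -> no flip
Dir SE: first cell '.' (not opp) -> no flip

Answer: (2,4)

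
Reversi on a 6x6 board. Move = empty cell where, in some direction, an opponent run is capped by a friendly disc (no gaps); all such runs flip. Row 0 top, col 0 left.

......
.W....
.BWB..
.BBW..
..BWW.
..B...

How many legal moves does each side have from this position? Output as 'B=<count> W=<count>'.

-- B to move --
(0,0): no bracket -> illegal
(0,1): flips 1 -> legal
(0,2): no bracket -> illegal
(1,0): no bracket -> illegal
(1,2): flips 1 -> legal
(1,3): flips 1 -> legal
(2,0): no bracket -> illegal
(2,4): flips 1 -> legal
(3,4): flips 2 -> legal
(3,5): no bracket -> illegal
(4,5): flips 2 -> legal
(5,3): flips 2 -> legal
(5,4): flips 1 -> legal
(5,5): no bracket -> illegal
B mobility = 8
-- W to move --
(1,0): flips 2 -> legal
(1,2): no bracket -> illegal
(1,3): flips 1 -> legal
(1,4): no bracket -> illegal
(2,0): flips 1 -> legal
(2,4): flips 1 -> legal
(3,0): flips 2 -> legal
(3,4): no bracket -> illegal
(4,0): flips 1 -> legal
(4,1): flips 3 -> legal
(5,1): flips 1 -> legal
(5,3): no bracket -> illegal
W mobility = 8

Answer: B=8 W=8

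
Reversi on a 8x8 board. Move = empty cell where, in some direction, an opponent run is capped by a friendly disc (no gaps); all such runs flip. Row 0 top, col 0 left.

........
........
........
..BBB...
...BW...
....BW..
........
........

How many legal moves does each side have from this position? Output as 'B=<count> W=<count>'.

Answer: B=3 W=5

Derivation:
-- B to move --
(3,5): no bracket -> illegal
(4,5): flips 1 -> legal
(4,6): no bracket -> illegal
(5,3): no bracket -> illegal
(5,6): flips 1 -> legal
(6,4): no bracket -> illegal
(6,5): no bracket -> illegal
(6,6): flips 2 -> legal
B mobility = 3
-- W to move --
(2,1): no bracket -> illegal
(2,2): flips 1 -> legal
(2,3): no bracket -> illegal
(2,4): flips 1 -> legal
(2,5): no bracket -> illegal
(3,1): no bracket -> illegal
(3,5): no bracket -> illegal
(4,1): no bracket -> illegal
(4,2): flips 1 -> legal
(4,5): no bracket -> illegal
(5,2): no bracket -> illegal
(5,3): flips 1 -> legal
(6,3): no bracket -> illegal
(6,4): flips 1 -> legal
(6,5): no bracket -> illegal
W mobility = 5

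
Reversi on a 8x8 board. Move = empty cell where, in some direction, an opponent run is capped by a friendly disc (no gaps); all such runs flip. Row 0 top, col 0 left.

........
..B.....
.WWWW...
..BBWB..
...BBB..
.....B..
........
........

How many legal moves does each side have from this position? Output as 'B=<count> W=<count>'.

Answer: B=7 W=13

Derivation:
-- B to move --
(1,0): flips 1 -> legal
(1,1): flips 1 -> legal
(1,3): flips 2 -> legal
(1,4): flips 3 -> legal
(1,5): flips 1 -> legal
(2,0): no bracket -> illegal
(2,5): flips 1 -> legal
(3,0): flips 1 -> legal
(3,1): no bracket -> illegal
B mobility = 7
-- W to move --
(0,1): flips 1 -> legal
(0,2): flips 1 -> legal
(0,3): flips 1 -> legal
(1,1): no bracket -> illegal
(1,3): no bracket -> illegal
(2,5): no bracket -> illegal
(2,6): no bracket -> illegal
(3,1): flips 2 -> legal
(3,6): flips 1 -> legal
(4,1): flips 1 -> legal
(4,2): flips 2 -> legal
(4,6): flips 1 -> legal
(5,2): flips 1 -> legal
(5,3): flips 2 -> legal
(5,4): flips 3 -> legal
(5,6): flips 1 -> legal
(6,4): no bracket -> illegal
(6,5): no bracket -> illegal
(6,6): flips 3 -> legal
W mobility = 13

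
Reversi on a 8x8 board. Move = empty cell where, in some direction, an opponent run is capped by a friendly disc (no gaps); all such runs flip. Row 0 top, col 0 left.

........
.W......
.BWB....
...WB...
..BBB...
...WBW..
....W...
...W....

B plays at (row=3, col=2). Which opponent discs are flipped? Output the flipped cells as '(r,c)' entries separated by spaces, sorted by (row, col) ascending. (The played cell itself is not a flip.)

Answer: (3,3)

Derivation:
Dir NW: first cell 'B' (not opp) -> no flip
Dir N: opp run (2,2), next='.' -> no flip
Dir NE: first cell 'B' (not opp) -> no flip
Dir W: first cell '.' (not opp) -> no flip
Dir E: opp run (3,3) capped by B -> flip
Dir SW: first cell '.' (not opp) -> no flip
Dir S: first cell 'B' (not opp) -> no flip
Dir SE: first cell 'B' (not opp) -> no flip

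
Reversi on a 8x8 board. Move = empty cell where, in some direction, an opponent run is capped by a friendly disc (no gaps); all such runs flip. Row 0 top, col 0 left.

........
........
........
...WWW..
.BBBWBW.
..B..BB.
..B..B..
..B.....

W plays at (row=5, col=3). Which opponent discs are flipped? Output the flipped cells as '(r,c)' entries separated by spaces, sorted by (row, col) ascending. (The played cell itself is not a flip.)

Answer: (4,3)

Derivation:
Dir NW: opp run (4,2), next='.' -> no flip
Dir N: opp run (4,3) capped by W -> flip
Dir NE: first cell 'W' (not opp) -> no flip
Dir W: opp run (5,2), next='.' -> no flip
Dir E: first cell '.' (not opp) -> no flip
Dir SW: opp run (6,2), next='.' -> no flip
Dir S: first cell '.' (not opp) -> no flip
Dir SE: first cell '.' (not opp) -> no flip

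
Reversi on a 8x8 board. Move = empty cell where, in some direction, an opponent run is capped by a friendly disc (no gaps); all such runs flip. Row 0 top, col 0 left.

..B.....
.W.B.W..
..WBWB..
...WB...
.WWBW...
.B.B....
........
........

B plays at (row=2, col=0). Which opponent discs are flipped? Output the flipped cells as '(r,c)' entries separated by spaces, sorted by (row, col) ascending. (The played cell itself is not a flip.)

Dir NW: edge -> no flip
Dir N: first cell '.' (not opp) -> no flip
Dir NE: opp run (1,1) capped by B -> flip
Dir W: edge -> no flip
Dir E: first cell '.' (not opp) -> no flip
Dir SW: edge -> no flip
Dir S: first cell '.' (not opp) -> no flip
Dir SE: first cell '.' (not opp) -> no flip

Answer: (1,1)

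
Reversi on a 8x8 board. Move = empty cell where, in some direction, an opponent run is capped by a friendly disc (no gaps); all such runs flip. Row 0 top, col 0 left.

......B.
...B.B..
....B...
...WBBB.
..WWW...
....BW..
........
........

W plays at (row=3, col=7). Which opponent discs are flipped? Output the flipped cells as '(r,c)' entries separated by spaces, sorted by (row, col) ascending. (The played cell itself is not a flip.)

Answer: (3,4) (3,5) (3,6)

Derivation:
Dir NW: first cell '.' (not opp) -> no flip
Dir N: first cell '.' (not opp) -> no flip
Dir NE: edge -> no flip
Dir W: opp run (3,6) (3,5) (3,4) capped by W -> flip
Dir E: edge -> no flip
Dir SW: first cell '.' (not opp) -> no flip
Dir S: first cell '.' (not opp) -> no flip
Dir SE: edge -> no flip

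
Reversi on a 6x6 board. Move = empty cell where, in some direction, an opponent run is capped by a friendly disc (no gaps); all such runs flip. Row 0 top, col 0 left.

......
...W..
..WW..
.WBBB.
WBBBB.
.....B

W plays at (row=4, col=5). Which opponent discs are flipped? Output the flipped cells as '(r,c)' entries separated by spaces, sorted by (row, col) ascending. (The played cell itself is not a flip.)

Answer: (3,4) (4,1) (4,2) (4,3) (4,4)

Derivation:
Dir NW: opp run (3,4) capped by W -> flip
Dir N: first cell '.' (not opp) -> no flip
Dir NE: edge -> no flip
Dir W: opp run (4,4) (4,3) (4,2) (4,1) capped by W -> flip
Dir E: edge -> no flip
Dir SW: first cell '.' (not opp) -> no flip
Dir S: opp run (5,5), next=edge -> no flip
Dir SE: edge -> no flip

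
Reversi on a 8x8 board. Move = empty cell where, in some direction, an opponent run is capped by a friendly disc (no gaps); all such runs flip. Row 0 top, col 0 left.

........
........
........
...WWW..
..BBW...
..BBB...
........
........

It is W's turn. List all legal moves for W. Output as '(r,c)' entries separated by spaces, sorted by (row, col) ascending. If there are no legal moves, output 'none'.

Answer: (4,1) (5,1) (6,1) (6,2) (6,3) (6,4)

Derivation:
(3,1): no bracket -> illegal
(3,2): no bracket -> illegal
(4,1): flips 2 -> legal
(4,5): no bracket -> illegal
(5,1): flips 1 -> legal
(5,5): no bracket -> illegal
(6,1): flips 2 -> legal
(6,2): flips 1 -> legal
(6,3): flips 2 -> legal
(6,4): flips 1 -> legal
(6,5): no bracket -> illegal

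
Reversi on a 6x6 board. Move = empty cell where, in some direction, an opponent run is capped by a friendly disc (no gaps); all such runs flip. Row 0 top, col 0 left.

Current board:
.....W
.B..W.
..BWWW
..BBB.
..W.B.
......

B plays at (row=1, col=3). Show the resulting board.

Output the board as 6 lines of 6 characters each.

Answer: .....W
.B.BW.
..BBWW
..BBB.
..W.B.
......

Derivation:
Place B at (1,3); scan 8 dirs for brackets.
Dir NW: first cell '.' (not opp) -> no flip
Dir N: first cell '.' (not opp) -> no flip
Dir NE: first cell '.' (not opp) -> no flip
Dir W: first cell '.' (not opp) -> no flip
Dir E: opp run (1,4), next='.' -> no flip
Dir SW: first cell 'B' (not opp) -> no flip
Dir S: opp run (2,3) capped by B -> flip
Dir SE: opp run (2,4), next='.' -> no flip
All flips: (2,3)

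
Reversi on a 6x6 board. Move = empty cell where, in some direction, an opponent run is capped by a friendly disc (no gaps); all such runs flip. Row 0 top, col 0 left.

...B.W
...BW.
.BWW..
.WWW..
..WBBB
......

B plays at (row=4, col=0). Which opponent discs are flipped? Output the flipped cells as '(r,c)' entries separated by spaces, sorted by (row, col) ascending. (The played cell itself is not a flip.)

Answer: (2,2) (3,1)

Derivation:
Dir NW: edge -> no flip
Dir N: first cell '.' (not opp) -> no flip
Dir NE: opp run (3,1) (2,2) capped by B -> flip
Dir W: edge -> no flip
Dir E: first cell '.' (not opp) -> no flip
Dir SW: edge -> no flip
Dir S: first cell '.' (not opp) -> no flip
Dir SE: first cell '.' (not opp) -> no flip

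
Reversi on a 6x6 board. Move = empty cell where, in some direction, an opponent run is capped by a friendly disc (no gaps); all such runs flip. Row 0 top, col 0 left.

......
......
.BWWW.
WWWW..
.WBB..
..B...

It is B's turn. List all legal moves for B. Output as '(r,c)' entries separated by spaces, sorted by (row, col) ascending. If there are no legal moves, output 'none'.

Answer: (1,2) (1,3) (1,5) (2,0) (2,5) (4,0) (5,1)

Derivation:
(1,1): no bracket -> illegal
(1,2): flips 2 -> legal
(1,3): flips 2 -> legal
(1,4): no bracket -> illegal
(1,5): flips 2 -> legal
(2,0): flips 1 -> legal
(2,5): flips 3 -> legal
(3,4): no bracket -> illegal
(3,5): no bracket -> illegal
(4,0): flips 1 -> legal
(4,4): no bracket -> illegal
(5,0): no bracket -> illegal
(5,1): flips 2 -> legal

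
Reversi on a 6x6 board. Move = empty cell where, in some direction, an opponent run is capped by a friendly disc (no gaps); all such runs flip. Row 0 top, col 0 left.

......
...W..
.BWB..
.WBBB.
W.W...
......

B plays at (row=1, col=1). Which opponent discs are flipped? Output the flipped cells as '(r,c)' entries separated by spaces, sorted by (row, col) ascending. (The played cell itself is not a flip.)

Answer: (2,2)

Derivation:
Dir NW: first cell '.' (not opp) -> no flip
Dir N: first cell '.' (not opp) -> no flip
Dir NE: first cell '.' (not opp) -> no flip
Dir W: first cell '.' (not opp) -> no flip
Dir E: first cell '.' (not opp) -> no flip
Dir SW: first cell '.' (not opp) -> no flip
Dir S: first cell 'B' (not opp) -> no flip
Dir SE: opp run (2,2) capped by B -> flip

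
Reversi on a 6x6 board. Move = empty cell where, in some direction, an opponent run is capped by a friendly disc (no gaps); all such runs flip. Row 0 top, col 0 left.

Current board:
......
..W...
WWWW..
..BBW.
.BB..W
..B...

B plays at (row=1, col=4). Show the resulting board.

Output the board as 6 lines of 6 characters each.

Answer: ......
..W.B.
WWWB..
..BBW.
.BB..W
..B...

Derivation:
Place B at (1,4); scan 8 dirs for brackets.
Dir NW: first cell '.' (not opp) -> no flip
Dir N: first cell '.' (not opp) -> no flip
Dir NE: first cell '.' (not opp) -> no flip
Dir W: first cell '.' (not opp) -> no flip
Dir E: first cell '.' (not opp) -> no flip
Dir SW: opp run (2,3) capped by B -> flip
Dir S: first cell '.' (not opp) -> no flip
Dir SE: first cell '.' (not opp) -> no flip
All flips: (2,3)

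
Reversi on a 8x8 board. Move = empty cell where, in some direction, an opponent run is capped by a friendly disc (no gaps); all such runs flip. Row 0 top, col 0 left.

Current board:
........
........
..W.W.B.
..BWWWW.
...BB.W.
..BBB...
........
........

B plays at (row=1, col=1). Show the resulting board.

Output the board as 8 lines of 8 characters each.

Place B at (1,1); scan 8 dirs for brackets.
Dir NW: first cell '.' (not opp) -> no flip
Dir N: first cell '.' (not opp) -> no flip
Dir NE: first cell '.' (not opp) -> no flip
Dir W: first cell '.' (not opp) -> no flip
Dir E: first cell '.' (not opp) -> no flip
Dir SW: first cell '.' (not opp) -> no flip
Dir S: first cell '.' (not opp) -> no flip
Dir SE: opp run (2,2) (3,3) capped by B -> flip
All flips: (2,2) (3,3)

Answer: ........
.B......
..B.W.B.
..BBWWW.
...BB.W.
..BBB...
........
........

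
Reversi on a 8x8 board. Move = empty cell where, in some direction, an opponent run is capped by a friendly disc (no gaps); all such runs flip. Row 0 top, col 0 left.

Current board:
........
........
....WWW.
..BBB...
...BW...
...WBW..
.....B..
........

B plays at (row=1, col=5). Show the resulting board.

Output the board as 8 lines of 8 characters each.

Place B at (1,5); scan 8 dirs for brackets.
Dir NW: first cell '.' (not opp) -> no flip
Dir N: first cell '.' (not opp) -> no flip
Dir NE: first cell '.' (not opp) -> no flip
Dir W: first cell '.' (not opp) -> no flip
Dir E: first cell '.' (not opp) -> no flip
Dir SW: opp run (2,4) capped by B -> flip
Dir S: opp run (2,5), next='.' -> no flip
Dir SE: opp run (2,6), next='.' -> no flip
All flips: (2,4)

Answer: ........
.....B..
....BWW.
..BBB...
...BW...
...WBW..
.....B..
........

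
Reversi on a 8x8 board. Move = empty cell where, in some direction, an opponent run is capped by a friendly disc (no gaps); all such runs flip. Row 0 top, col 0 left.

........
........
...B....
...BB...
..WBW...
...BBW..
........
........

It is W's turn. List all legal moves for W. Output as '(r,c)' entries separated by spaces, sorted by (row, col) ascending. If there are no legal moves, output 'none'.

Answer: (2,2) (2,4) (5,2) (6,2) (6,4)

Derivation:
(1,2): no bracket -> illegal
(1,3): no bracket -> illegal
(1,4): no bracket -> illegal
(2,2): flips 1 -> legal
(2,4): flips 2 -> legal
(2,5): no bracket -> illegal
(3,2): no bracket -> illegal
(3,5): no bracket -> illegal
(4,5): no bracket -> illegal
(5,2): flips 2 -> legal
(6,2): flips 1 -> legal
(6,3): no bracket -> illegal
(6,4): flips 2 -> legal
(6,5): no bracket -> illegal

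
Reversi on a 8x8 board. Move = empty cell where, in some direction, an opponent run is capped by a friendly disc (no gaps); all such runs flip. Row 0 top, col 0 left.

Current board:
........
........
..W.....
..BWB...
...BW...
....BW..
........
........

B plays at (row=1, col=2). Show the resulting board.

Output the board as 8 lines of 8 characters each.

Answer: ........
..B.....
..B.....
..BWB...
...BW...
....BW..
........
........

Derivation:
Place B at (1,2); scan 8 dirs for brackets.
Dir NW: first cell '.' (not opp) -> no flip
Dir N: first cell '.' (not opp) -> no flip
Dir NE: first cell '.' (not opp) -> no flip
Dir W: first cell '.' (not opp) -> no flip
Dir E: first cell '.' (not opp) -> no flip
Dir SW: first cell '.' (not opp) -> no flip
Dir S: opp run (2,2) capped by B -> flip
Dir SE: first cell '.' (not opp) -> no flip
All flips: (2,2)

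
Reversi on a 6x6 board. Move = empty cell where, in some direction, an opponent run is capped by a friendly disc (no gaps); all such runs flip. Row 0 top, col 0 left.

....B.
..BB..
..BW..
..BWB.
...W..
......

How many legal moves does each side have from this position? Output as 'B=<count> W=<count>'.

Answer: B=6 W=9

Derivation:
-- B to move --
(1,4): flips 1 -> legal
(2,4): flips 1 -> legal
(4,2): no bracket -> illegal
(4,4): flips 1 -> legal
(5,2): flips 1 -> legal
(5,3): flips 3 -> legal
(5,4): flips 1 -> legal
B mobility = 6
-- W to move --
(0,1): flips 1 -> legal
(0,2): no bracket -> illegal
(0,3): flips 1 -> legal
(0,5): no bracket -> illegal
(1,1): flips 1 -> legal
(1,4): no bracket -> illegal
(1,5): no bracket -> illegal
(2,1): flips 2 -> legal
(2,4): no bracket -> illegal
(2,5): flips 1 -> legal
(3,1): flips 1 -> legal
(3,5): flips 1 -> legal
(4,1): flips 1 -> legal
(4,2): no bracket -> illegal
(4,4): no bracket -> illegal
(4,5): flips 1 -> legal
W mobility = 9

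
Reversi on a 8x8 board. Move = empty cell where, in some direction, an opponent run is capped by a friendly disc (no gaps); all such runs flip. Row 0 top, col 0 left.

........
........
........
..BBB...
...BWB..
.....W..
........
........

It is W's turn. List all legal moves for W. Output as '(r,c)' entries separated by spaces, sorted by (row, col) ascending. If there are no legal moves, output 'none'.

(2,1): no bracket -> illegal
(2,2): flips 1 -> legal
(2,3): no bracket -> illegal
(2,4): flips 1 -> legal
(2,5): no bracket -> illegal
(3,1): no bracket -> illegal
(3,5): flips 1 -> legal
(3,6): no bracket -> illegal
(4,1): no bracket -> illegal
(4,2): flips 1 -> legal
(4,6): flips 1 -> legal
(5,2): no bracket -> illegal
(5,3): no bracket -> illegal
(5,4): no bracket -> illegal
(5,6): no bracket -> illegal

Answer: (2,2) (2,4) (3,5) (4,2) (4,6)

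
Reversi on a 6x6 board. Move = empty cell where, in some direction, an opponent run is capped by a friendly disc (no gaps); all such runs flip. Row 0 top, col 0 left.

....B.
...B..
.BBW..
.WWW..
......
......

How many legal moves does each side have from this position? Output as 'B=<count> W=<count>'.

Answer: B=6 W=5

Derivation:
-- B to move --
(1,2): no bracket -> illegal
(1,4): no bracket -> illegal
(2,0): no bracket -> illegal
(2,4): flips 1 -> legal
(3,0): no bracket -> illegal
(3,4): no bracket -> illegal
(4,0): flips 1 -> legal
(4,1): flips 1 -> legal
(4,2): flips 1 -> legal
(4,3): flips 3 -> legal
(4,4): flips 1 -> legal
B mobility = 6
-- W to move --
(0,2): no bracket -> illegal
(0,3): flips 1 -> legal
(0,5): no bracket -> illegal
(1,0): flips 1 -> legal
(1,1): flips 2 -> legal
(1,2): flips 1 -> legal
(1,4): no bracket -> illegal
(1,5): no bracket -> illegal
(2,0): flips 2 -> legal
(2,4): no bracket -> illegal
(3,0): no bracket -> illegal
W mobility = 5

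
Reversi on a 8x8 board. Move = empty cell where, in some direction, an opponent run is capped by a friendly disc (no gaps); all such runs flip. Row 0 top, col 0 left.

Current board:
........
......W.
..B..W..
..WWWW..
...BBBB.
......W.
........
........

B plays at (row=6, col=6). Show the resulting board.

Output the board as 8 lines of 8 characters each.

Place B at (6,6); scan 8 dirs for brackets.
Dir NW: first cell '.' (not opp) -> no flip
Dir N: opp run (5,6) capped by B -> flip
Dir NE: first cell '.' (not opp) -> no flip
Dir W: first cell '.' (not opp) -> no flip
Dir E: first cell '.' (not opp) -> no flip
Dir SW: first cell '.' (not opp) -> no flip
Dir S: first cell '.' (not opp) -> no flip
Dir SE: first cell '.' (not opp) -> no flip
All flips: (5,6)

Answer: ........
......W.
..B..W..
..WWWW..
...BBBB.
......B.
......B.
........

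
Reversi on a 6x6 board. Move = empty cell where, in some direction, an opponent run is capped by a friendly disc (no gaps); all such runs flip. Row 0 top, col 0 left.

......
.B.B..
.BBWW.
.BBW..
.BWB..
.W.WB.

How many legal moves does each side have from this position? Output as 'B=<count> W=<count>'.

Answer: B=6 W=11

Derivation:
-- B to move --
(1,2): no bracket -> illegal
(1,4): flips 1 -> legal
(1,5): no bracket -> illegal
(2,5): flips 2 -> legal
(3,4): flips 1 -> legal
(3,5): flips 1 -> legal
(4,0): no bracket -> illegal
(4,4): flips 1 -> legal
(5,0): no bracket -> illegal
(5,2): flips 2 -> legal
B mobility = 6
-- W to move --
(0,0): flips 2 -> legal
(0,1): flips 4 -> legal
(0,2): flips 1 -> legal
(0,3): flips 1 -> legal
(0,4): no bracket -> illegal
(1,0): no bracket -> illegal
(1,2): flips 2 -> legal
(1,4): no bracket -> illegal
(2,0): flips 3 -> legal
(3,0): flips 2 -> legal
(3,4): no bracket -> illegal
(4,0): flips 1 -> legal
(4,4): flips 1 -> legal
(4,5): no bracket -> illegal
(5,0): flips 2 -> legal
(5,2): no bracket -> illegal
(5,5): flips 1 -> legal
W mobility = 11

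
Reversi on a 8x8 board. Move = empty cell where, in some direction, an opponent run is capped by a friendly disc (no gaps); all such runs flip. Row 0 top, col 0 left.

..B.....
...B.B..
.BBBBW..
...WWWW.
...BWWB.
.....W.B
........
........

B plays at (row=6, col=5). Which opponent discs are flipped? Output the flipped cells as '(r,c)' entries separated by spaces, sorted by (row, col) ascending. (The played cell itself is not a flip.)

Answer: (2,5) (3,5) (4,5) (5,5)

Derivation:
Dir NW: first cell '.' (not opp) -> no flip
Dir N: opp run (5,5) (4,5) (3,5) (2,5) capped by B -> flip
Dir NE: first cell '.' (not opp) -> no flip
Dir W: first cell '.' (not opp) -> no flip
Dir E: first cell '.' (not opp) -> no flip
Dir SW: first cell '.' (not opp) -> no flip
Dir S: first cell '.' (not opp) -> no flip
Dir SE: first cell '.' (not opp) -> no flip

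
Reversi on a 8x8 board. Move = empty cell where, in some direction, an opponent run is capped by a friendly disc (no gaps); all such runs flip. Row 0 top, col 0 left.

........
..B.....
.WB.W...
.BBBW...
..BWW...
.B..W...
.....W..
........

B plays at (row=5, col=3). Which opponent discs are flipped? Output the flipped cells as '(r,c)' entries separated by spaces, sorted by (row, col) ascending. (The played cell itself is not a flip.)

Dir NW: first cell 'B' (not opp) -> no flip
Dir N: opp run (4,3) capped by B -> flip
Dir NE: opp run (4,4), next='.' -> no flip
Dir W: first cell '.' (not opp) -> no flip
Dir E: opp run (5,4), next='.' -> no flip
Dir SW: first cell '.' (not opp) -> no flip
Dir S: first cell '.' (not opp) -> no flip
Dir SE: first cell '.' (not opp) -> no flip

Answer: (4,3)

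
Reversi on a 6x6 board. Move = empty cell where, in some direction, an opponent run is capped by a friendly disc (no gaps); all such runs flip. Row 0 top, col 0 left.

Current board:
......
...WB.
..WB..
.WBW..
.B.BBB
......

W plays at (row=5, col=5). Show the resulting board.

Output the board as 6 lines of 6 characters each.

Answer: ......
...WB.
..WB..
.WBW..
.B.BWB
.....W

Derivation:
Place W at (5,5); scan 8 dirs for brackets.
Dir NW: opp run (4,4) capped by W -> flip
Dir N: opp run (4,5), next='.' -> no flip
Dir NE: edge -> no flip
Dir W: first cell '.' (not opp) -> no flip
Dir E: edge -> no flip
Dir SW: edge -> no flip
Dir S: edge -> no flip
Dir SE: edge -> no flip
All flips: (4,4)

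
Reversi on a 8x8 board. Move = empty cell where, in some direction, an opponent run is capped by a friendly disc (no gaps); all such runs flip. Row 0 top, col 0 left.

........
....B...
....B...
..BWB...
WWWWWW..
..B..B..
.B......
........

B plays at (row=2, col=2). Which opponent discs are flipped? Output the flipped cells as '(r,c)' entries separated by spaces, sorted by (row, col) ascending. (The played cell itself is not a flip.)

Dir NW: first cell '.' (not opp) -> no flip
Dir N: first cell '.' (not opp) -> no flip
Dir NE: first cell '.' (not opp) -> no flip
Dir W: first cell '.' (not opp) -> no flip
Dir E: first cell '.' (not opp) -> no flip
Dir SW: first cell '.' (not opp) -> no flip
Dir S: first cell 'B' (not opp) -> no flip
Dir SE: opp run (3,3) (4,4) capped by B -> flip

Answer: (3,3) (4,4)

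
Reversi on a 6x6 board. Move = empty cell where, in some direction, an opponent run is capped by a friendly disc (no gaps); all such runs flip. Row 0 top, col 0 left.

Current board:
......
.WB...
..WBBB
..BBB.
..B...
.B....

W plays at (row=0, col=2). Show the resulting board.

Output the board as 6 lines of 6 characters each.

Answer: ..W...
.WW...
..WBBB
..BBB.
..B...
.B....

Derivation:
Place W at (0,2); scan 8 dirs for brackets.
Dir NW: edge -> no flip
Dir N: edge -> no flip
Dir NE: edge -> no flip
Dir W: first cell '.' (not opp) -> no flip
Dir E: first cell '.' (not opp) -> no flip
Dir SW: first cell 'W' (not opp) -> no flip
Dir S: opp run (1,2) capped by W -> flip
Dir SE: first cell '.' (not opp) -> no flip
All flips: (1,2)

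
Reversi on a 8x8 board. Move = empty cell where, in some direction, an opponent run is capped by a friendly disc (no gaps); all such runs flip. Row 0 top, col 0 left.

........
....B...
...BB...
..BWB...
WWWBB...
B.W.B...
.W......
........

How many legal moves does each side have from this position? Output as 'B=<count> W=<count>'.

-- B to move --
(2,2): flips 1 -> legal
(3,0): flips 1 -> legal
(3,1): no bracket -> illegal
(5,1): flips 2 -> legal
(5,3): no bracket -> illegal
(6,0): no bracket -> illegal
(6,2): flips 2 -> legal
(6,3): no bracket -> illegal
(7,0): flips 2 -> legal
(7,1): no bracket -> illegal
(7,2): flips 1 -> legal
B mobility = 6
-- W to move --
(0,3): no bracket -> illegal
(0,4): no bracket -> illegal
(0,5): flips 3 -> legal
(1,2): no bracket -> illegal
(1,3): flips 1 -> legal
(1,5): flips 1 -> legal
(2,1): no bracket -> illegal
(2,2): flips 1 -> legal
(2,5): flips 2 -> legal
(3,1): flips 1 -> legal
(3,5): flips 1 -> legal
(4,5): flips 2 -> legal
(5,1): no bracket -> illegal
(5,3): flips 1 -> legal
(5,5): flips 1 -> legal
(6,0): flips 1 -> legal
(6,3): no bracket -> illegal
(6,4): no bracket -> illegal
(6,5): no bracket -> illegal
W mobility = 11

Answer: B=6 W=11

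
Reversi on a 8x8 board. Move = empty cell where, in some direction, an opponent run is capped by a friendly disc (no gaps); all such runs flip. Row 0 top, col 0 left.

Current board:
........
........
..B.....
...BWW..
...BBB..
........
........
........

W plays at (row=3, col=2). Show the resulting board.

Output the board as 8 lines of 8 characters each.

Answer: ........
........
..B.....
..WWWW..
...BBB..
........
........
........

Derivation:
Place W at (3,2); scan 8 dirs for brackets.
Dir NW: first cell '.' (not opp) -> no flip
Dir N: opp run (2,2), next='.' -> no flip
Dir NE: first cell '.' (not opp) -> no flip
Dir W: first cell '.' (not opp) -> no flip
Dir E: opp run (3,3) capped by W -> flip
Dir SW: first cell '.' (not opp) -> no flip
Dir S: first cell '.' (not opp) -> no flip
Dir SE: opp run (4,3), next='.' -> no flip
All flips: (3,3)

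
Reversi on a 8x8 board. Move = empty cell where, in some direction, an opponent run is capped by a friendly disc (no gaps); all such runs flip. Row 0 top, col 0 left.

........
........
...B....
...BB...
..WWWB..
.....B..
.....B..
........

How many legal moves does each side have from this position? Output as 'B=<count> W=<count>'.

Answer: B=5 W=6

Derivation:
-- B to move --
(3,1): no bracket -> illegal
(3,2): no bracket -> illegal
(3,5): no bracket -> illegal
(4,1): flips 3 -> legal
(5,1): flips 1 -> legal
(5,2): flips 1 -> legal
(5,3): flips 1 -> legal
(5,4): flips 1 -> legal
B mobility = 5
-- W to move --
(1,2): no bracket -> illegal
(1,3): flips 2 -> legal
(1,4): no bracket -> illegal
(2,2): flips 1 -> legal
(2,4): flips 2 -> legal
(2,5): flips 1 -> legal
(3,2): no bracket -> illegal
(3,5): no bracket -> illegal
(3,6): no bracket -> illegal
(4,6): flips 1 -> legal
(5,4): no bracket -> illegal
(5,6): no bracket -> illegal
(6,4): no bracket -> illegal
(6,6): flips 1 -> legal
(7,4): no bracket -> illegal
(7,5): no bracket -> illegal
(7,6): no bracket -> illegal
W mobility = 6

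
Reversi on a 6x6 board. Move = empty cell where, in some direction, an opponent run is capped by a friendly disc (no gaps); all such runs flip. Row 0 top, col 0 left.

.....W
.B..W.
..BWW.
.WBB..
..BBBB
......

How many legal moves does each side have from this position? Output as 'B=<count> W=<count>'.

-- B to move --
(0,3): no bracket -> illegal
(0,4): no bracket -> illegal
(1,2): no bracket -> illegal
(1,3): flips 1 -> legal
(1,5): flips 1 -> legal
(2,0): flips 1 -> legal
(2,1): no bracket -> illegal
(2,5): flips 2 -> legal
(3,0): flips 1 -> legal
(3,4): no bracket -> illegal
(3,5): no bracket -> illegal
(4,0): flips 1 -> legal
(4,1): no bracket -> illegal
B mobility = 6
-- W to move --
(0,0): no bracket -> illegal
(0,1): no bracket -> illegal
(0,2): no bracket -> illegal
(1,0): no bracket -> illegal
(1,2): no bracket -> illegal
(1,3): flips 1 -> legal
(2,0): no bracket -> illegal
(2,1): flips 1 -> legal
(3,4): flips 2 -> legal
(3,5): no bracket -> illegal
(4,1): flips 1 -> legal
(5,1): flips 2 -> legal
(5,2): no bracket -> illegal
(5,3): flips 3 -> legal
(5,4): no bracket -> illegal
(5,5): no bracket -> illegal
W mobility = 6

Answer: B=6 W=6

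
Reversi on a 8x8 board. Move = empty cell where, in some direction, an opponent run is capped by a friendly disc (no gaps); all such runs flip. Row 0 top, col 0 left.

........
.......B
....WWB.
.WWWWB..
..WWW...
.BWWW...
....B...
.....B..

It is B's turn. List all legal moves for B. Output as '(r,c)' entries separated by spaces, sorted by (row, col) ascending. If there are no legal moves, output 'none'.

(1,3): flips 1 -> legal
(1,4): flips 4 -> legal
(1,5): flips 4 -> legal
(1,6): no bracket -> illegal
(2,0): flips 3 -> legal
(2,1): no bracket -> illegal
(2,2): no bracket -> illegal
(2,3): flips 2 -> legal
(3,0): flips 4 -> legal
(3,6): no bracket -> illegal
(4,0): no bracket -> illegal
(4,1): no bracket -> illegal
(4,5): no bracket -> illegal
(5,5): flips 3 -> legal
(6,1): no bracket -> illegal
(6,2): flips 2 -> legal
(6,3): no bracket -> illegal
(6,5): no bracket -> illegal

Answer: (1,3) (1,4) (1,5) (2,0) (2,3) (3,0) (5,5) (6,2)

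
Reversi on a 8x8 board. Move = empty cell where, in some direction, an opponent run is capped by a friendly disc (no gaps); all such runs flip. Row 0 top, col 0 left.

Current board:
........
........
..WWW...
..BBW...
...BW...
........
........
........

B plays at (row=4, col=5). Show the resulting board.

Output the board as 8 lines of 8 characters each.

Place B at (4,5); scan 8 dirs for brackets.
Dir NW: opp run (3,4) (2,3), next='.' -> no flip
Dir N: first cell '.' (not opp) -> no flip
Dir NE: first cell '.' (not opp) -> no flip
Dir W: opp run (4,4) capped by B -> flip
Dir E: first cell '.' (not opp) -> no flip
Dir SW: first cell '.' (not opp) -> no flip
Dir S: first cell '.' (not opp) -> no flip
Dir SE: first cell '.' (not opp) -> no flip
All flips: (4,4)

Answer: ........
........
..WWW...
..BBW...
...BBB..
........
........
........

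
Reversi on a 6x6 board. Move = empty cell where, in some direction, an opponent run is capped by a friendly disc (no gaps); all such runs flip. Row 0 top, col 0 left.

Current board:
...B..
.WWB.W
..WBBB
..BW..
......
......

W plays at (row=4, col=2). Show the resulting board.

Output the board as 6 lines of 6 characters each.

Answer: ...B..
.WWB.W
..WBBB
..WW..
..W...
......

Derivation:
Place W at (4,2); scan 8 dirs for brackets.
Dir NW: first cell '.' (not opp) -> no flip
Dir N: opp run (3,2) capped by W -> flip
Dir NE: first cell 'W' (not opp) -> no flip
Dir W: first cell '.' (not opp) -> no flip
Dir E: first cell '.' (not opp) -> no flip
Dir SW: first cell '.' (not opp) -> no flip
Dir S: first cell '.' (not opp) -> no flip
Dir SE: first cell '.' (not opp) -> no flip
All flips: (3,2)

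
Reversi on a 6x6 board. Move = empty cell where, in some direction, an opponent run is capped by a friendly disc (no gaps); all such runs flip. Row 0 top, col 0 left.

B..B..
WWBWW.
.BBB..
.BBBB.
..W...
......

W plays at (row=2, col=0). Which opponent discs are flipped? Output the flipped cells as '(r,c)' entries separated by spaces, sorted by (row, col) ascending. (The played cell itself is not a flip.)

Answer: (3,1)

Derivation:
Dir NW: edge -> no flip
Dir N: first cell 'W' (not opp) -> no flip
Dir NE: first cell 'W' (not opp) -> no flip
Dir W: edge -> no flip
Dir E: opp run (2,1) (2,2) (2,3), next='.' -> no flip
Dir SW: edge -> no flip
Dir S: first cell '.' (not opp) -> no flip
Dir SE: opp run (3,1) capped by W -> flip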